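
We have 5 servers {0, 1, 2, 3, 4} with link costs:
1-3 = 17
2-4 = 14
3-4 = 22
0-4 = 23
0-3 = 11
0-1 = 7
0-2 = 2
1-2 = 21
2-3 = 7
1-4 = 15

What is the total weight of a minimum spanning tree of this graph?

Prim, starting at 3.
Step 1: frontier [2-3 7, 0-3 11, 1-3 17, 3-4 22] → take 2-3 (7); add 2.
Step 2: frontier [0-2 2, 2-4 14, 1-2 21, 0-3 11, 1-3 17, 3-4 22] → take 0-2 (2); add 0.
Step 3: frontier [0-1 7, 0-4 23, 2-4 14, 1-2 21, 1-3 17, 3-4 22] → take 0-1 (7); add 1.
Step 4: frontier [0-4 23, 1-4 15, 2-4 14, 3-4 22] → take 2-4 (14); add 4.
MST edges: 2-3, 0-2, 0-1, 2-4; total weight 7+2+7+14 = 30.

30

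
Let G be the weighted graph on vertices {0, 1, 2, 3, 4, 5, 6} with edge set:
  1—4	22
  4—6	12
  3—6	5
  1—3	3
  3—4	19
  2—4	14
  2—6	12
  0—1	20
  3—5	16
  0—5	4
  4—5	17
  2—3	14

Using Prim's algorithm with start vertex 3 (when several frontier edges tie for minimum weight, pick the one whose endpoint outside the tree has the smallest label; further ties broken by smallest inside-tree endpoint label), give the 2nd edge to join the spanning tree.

3-6

Prim, starting at 3.
Step 1: cheapest edge leaving the tree is 1—3 (3); add 1.
Step 2: cheapest edge leaving the tree is 3—6 (5); add 6.
Step 3: cheapest edge leaving the tree is 2—6 (12); add 2.
Step 4: cheapest edge leaving the tree is 4—6 (12); add 4.
Step 5: cheapest edge leaving the tree is 3—5 (16); add 5.
Step 6: cheapest edge leaving the tree is 0—5 (4); add 0.
The 2nd edge added is 3—6.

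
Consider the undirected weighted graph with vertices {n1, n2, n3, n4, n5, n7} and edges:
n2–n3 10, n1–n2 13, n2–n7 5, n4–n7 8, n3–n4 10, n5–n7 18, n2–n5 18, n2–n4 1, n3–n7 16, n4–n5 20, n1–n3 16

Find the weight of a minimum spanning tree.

47

Prim's algorithm from n1:
Step 1: frontier [n1–n2 13, n1–n3 16] → take n1–n2 (13); add n2.
Step 2: frontier [n1–n3 16, n2–n4 1, n2–n7 5, n2–n3 10, n2–n5 18] → take n2–n4 (1); add n4.
Step 3: frontier [n1–n3 16, n2–n7 5, n2–n3 10, n2–n5 18, n4–n7 8, n3–n4 10, n4–n5 20] → take n2–n7 (5); add n7.
Step 4: frontier [n1–n3 16, n2–n3 10, n2–n5 18, n3–n4 10, n4–n5 20, n3–n7 16, n5–n7 18] → take n2–n3 (10); add n3.
Step 5: frontier [n2–n5 18, n4–n5 20, n5–n7 18] → take n2–n5 (18); add n5.
MST edges: n1–n2, n2–n4, n2–n7, n2–n3, n2–n5; total weight 13+1+5+10+18 = 47.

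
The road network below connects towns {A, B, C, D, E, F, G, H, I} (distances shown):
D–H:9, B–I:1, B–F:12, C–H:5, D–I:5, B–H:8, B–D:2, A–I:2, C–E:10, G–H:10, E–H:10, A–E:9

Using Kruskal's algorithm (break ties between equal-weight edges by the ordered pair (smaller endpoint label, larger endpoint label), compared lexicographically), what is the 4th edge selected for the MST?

Kruskal: consider edges lightest-first.
B–I (1): add — endpoints in different components.
A–I (2): add — endpoints in different components.
B–D (2): add — endpoints in different components.
C–H (5): add — endpoints in different components.
D–I (5): skip — D and I already connected.
B–H (8): add — endpoints in different components.
A–E (9): add — endpoints in different components.
D–H (9): skip — D and H already connected.
C–E (10): skip — C and E already connected.
E–H (10): skip — E and H already connected.
G–H (10): add — endpoints in different components.
B–F (12): add — endpoints in different components.
The 4th edge added is C–H.

C-H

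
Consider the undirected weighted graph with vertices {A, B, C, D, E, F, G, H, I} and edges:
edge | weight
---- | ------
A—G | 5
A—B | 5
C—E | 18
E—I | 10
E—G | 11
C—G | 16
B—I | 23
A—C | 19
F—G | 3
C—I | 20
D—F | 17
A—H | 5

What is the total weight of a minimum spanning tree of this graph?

72

Kruskal's algorithm — process edges by increasing weight (ties by edge label):
F—G (3): add — endpoints in different components.
A—B (5): add — endpoints in different components.
A—G (5): add — endpoints in different components.
A—H (5): add — endpoints in different components.
E—I (10): add — endpoints in different components.
E—G (11): add — endpoints in different components.
C—G (16): add — endpoints in different components.
D—F (17): add — endpoints in different components.
MST edges: F—G, A—B, A—G, A—H, E—I, E—G, C—G, D—F; total weight 3+5+5+5+10+11+16+17 = 72.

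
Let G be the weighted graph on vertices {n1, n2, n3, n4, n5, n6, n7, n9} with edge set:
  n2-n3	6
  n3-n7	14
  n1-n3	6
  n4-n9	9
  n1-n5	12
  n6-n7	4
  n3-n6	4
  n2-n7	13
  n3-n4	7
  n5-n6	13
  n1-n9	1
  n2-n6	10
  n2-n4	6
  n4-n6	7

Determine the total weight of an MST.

39

Sort edges by weight, then run Kruskal:
n1-n9 (1): add — endpoints in different components.
n3-n6 (4): add — endpoints in different components.
n6-n7 (4): add — endpoints in different components.
n1-n3 (6): add — endpoints in different components.
n2-n3 (6): add — endpoints in different components.
n2-n4 (6): add — endpoints in different components.
n3-n4 (7): skip — n4 and n3 already connected.
n4-n6 (7): skip — n6 and n4 already connected.
n4-n9 (9): skip — n4 and n9 already connected.
n2-n6 (10): skip — n6 and n2 already connected.
n1-n5 (12): add — endpoints in different components.
MST edges: n1-n9, n3-n6, n6-n7, n1-n3, n2-n3, n2-n4, n1-n5; total weight 1+4+4+6+6+6+12 = 39.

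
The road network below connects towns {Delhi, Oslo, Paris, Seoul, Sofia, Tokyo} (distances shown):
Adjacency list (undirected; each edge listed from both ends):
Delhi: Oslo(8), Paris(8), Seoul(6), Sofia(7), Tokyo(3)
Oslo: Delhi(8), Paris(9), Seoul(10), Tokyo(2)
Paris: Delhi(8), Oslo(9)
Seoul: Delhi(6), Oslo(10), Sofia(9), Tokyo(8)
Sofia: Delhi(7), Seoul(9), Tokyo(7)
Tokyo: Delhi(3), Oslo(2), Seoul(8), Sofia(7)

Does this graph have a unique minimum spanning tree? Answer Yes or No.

No

Sort edges by weight, then run Kruskal:
Oslo Tokyo (2): add. Components now {Seoul} {Oslo,Tokyo} {Paris} {Delhi} {Sofia}
Delhi Tokyo (3): add. Components now {Seoul} {Delhi,Oslo,Tokyo} {Paris} {Sofia}
Delhi Seoul (6): add. Components now {Delhi,Oslo,Seoul,Tokyo} {Paris} {Sofia}
Delhi Sofia (7): add. Components now {Delhi,Oslo,Seoul,Sofia,Tokyo} {Paris}
Sofia Tokyo (7): skip — Tokyo and Sofia already connected.
Delhi Oslo (8): skip — Oslo and Delhi already connected.
Delhi Paris (8): add. Components now {Delhi,Oslo,Paris,Seoul,Sofia,Tokyo}
Non-tree edge Sofia Tokyo has weight 7, equal to the heaviest edge on its tree cycle — swapping gives another MST of the same weight. Not unique.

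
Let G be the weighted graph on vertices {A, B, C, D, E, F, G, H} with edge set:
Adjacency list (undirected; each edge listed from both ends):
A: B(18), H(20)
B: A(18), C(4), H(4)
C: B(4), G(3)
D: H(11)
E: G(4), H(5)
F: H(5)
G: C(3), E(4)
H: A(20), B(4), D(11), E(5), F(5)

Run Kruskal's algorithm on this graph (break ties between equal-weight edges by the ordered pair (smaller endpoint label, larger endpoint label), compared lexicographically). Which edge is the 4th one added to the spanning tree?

Sort edges by weight, then run Kruskal:
C G (3): add — endpoints in different components.
B C (4): add — endpoints in different components.
B H (4): add — endpoints in different components.
E G (4): add — endpoints in different components.
E H (5): skip — E and H already connected.
F H (5): add — endpoints in different components.
D H (11): add — endpoints in different components.
A B (18): add — endpoints in different components.
The 4th edge added is E G.

E-G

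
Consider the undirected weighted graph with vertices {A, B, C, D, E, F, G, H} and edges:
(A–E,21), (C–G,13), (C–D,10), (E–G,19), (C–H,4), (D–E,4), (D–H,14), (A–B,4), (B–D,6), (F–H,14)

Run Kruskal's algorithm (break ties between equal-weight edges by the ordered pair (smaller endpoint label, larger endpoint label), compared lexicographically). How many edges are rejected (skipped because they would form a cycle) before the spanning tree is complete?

Kruskal's algorithm — process edges by increasing weight (ties by edge label):
A–B (4): add — endpoints in different components.
C–H (4): add — endpoints in different components.
D–E (4): add — endpoints in different components.
B–D (6): add — endpoints in different components.
C–D (10): add — endpoints in different components.
C–G (13): add — endpoints in different components.
D–H (14): skip — D and H already connected.
F–H (14): add — endpoints in different components.
Edges rejected before the tree was complete: 1.

1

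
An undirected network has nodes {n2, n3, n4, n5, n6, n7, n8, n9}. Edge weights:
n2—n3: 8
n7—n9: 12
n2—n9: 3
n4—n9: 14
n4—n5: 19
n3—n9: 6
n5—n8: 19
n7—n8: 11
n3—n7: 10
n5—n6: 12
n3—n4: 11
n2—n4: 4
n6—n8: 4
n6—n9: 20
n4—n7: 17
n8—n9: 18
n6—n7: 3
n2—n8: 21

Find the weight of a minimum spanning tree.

Kruskal's algorithm — process edges by increasing weight (ties by edge label):
n2—n9 (3): add — endpoints in different components.
n6—n7 (3): add — endpoints in different components.
n2—n4 (4): add — endpoints in different components.
n6—n8 (4): add — endpoints in different components.
n3—n9 (6): add — endpoints in different components.
n2—n3 (8): skip — n2 and n3 already connected.
n3—n7 (10): add — endpoints in different components.
n3—n4 (11): skip — n4 and n3 already connected.
n7—n8 (11): skip — n7 and n8 already connected.
n5—n6 (12): add — endpoints in different components.
MST edges: n2—n9, n6—n7, n2—n4, n6—n8, n3—n9, n3—n7, n5—n6; total weight 3+3+4+4+6+10+12 = 42.

42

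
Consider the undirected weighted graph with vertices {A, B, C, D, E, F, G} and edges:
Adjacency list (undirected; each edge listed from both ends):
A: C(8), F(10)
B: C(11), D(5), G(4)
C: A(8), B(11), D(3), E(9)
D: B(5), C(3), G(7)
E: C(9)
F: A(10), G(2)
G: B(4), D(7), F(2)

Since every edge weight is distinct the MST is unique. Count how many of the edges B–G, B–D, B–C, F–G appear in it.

3

Kruskal's algorithm — process edges by increasing weight (ties by edge label):
F–G (2): add — endpoints in different components.
C–D (3): add — endpoints in different components.
B–G (4): add — endpoints in different components.
B–D (5): add — endpoints in different components.
D–G (7): skip — D and G already connected.
A–C (8): add — endpoints in different components.
C–E (9): add — endpoints in different components.
MST edge set: {F–G, C–D, B–G, B–D, A–C, C–E}.
Of the listed edges, {B–G, B–D, F–G} are in the MST → 3.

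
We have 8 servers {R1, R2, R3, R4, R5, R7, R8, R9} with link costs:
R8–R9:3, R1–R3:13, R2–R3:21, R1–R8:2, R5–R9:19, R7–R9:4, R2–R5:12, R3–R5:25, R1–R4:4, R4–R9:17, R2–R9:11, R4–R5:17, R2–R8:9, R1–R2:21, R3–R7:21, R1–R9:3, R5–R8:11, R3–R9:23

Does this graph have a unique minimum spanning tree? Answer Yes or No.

Kruskal's algorithm — process edges by increasing weight (ties by edge label):
R1–R8 (2): add — endpoints in different components.
R1–R9 (3): add — endpoints in different components.
R8–R9 (3): skip — R8 and R9 already connected.
R1–R4 (4): add — endpoints in different components.
R7–R9 (4): add — endpoints in different components.
R2–R8 (9): add — endpoints in different components.
R2–R9 (11): skip — R2 and R9 already connected.
R5–R8 (11): add — endpoints in different components.
R2–R5 (12): skip — R2 and R5 already connected.
R1–R3 (13): add — endpoints in different components.
Non-tree edge R8–R9 has weight 3, equal to the heaviest edge on its tree cycle — swapping gives another MST of the same weight. Not unique.

No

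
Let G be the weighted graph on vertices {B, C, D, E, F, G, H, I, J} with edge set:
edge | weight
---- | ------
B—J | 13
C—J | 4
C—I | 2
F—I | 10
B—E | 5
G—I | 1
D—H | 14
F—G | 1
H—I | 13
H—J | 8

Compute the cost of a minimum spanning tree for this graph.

48

Kruskal's algorithm — process edges by increasing weight (ties by edge label):
F—G (1): add — endpoints in different components.
G—I (1): add — endpoints in different components.
C—I (2): add — endpoints in different components.
C—J (4): add — endpoints in different components.
B—E (5): add — endpoints in different components.
H—J (8): add — endpoints in different components.
F—I (10): skip — F and I already connected.
B—J (13): add — endpoints in different components.
H—I (13): skip — H and I already connected.
D—H (14): add — endpoints in different components.
MST edges: F—G, G—I, C—I, C—J, B—E, H—J, B—J, D—H; total weight 1+1+2+4+5+8+13+14 = 48.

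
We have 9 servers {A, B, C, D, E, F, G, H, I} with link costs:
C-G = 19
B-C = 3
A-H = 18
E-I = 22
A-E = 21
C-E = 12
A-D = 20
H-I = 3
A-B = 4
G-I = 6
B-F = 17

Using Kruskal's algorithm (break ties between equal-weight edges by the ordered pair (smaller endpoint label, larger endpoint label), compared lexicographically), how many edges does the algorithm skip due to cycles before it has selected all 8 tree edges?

1

Kruskal: consider edges lightest-first.
B-C (3): add — endpoints in different components.
H-I (3): add — endpoints in different components.
A-B (4): add — endpoints in different components.
G-I (6): add — endpoints in different components.
C-E (12): add — endpoints in different components.
B-F (17): add — endpoints in different components.
A-H (18): add — endpoints in different components.
C-G (19): skip — C and G already connected.
A-D (20): add — endpoints in different components.
Edges rejected before the tree was complete: 1.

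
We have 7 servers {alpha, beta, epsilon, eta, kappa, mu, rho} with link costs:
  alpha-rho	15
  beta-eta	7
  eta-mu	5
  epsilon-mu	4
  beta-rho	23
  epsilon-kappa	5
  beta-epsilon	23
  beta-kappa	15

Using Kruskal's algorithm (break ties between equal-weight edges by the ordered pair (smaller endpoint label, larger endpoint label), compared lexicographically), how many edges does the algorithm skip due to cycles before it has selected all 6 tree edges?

2

Sort edges by weight, then run Kruskal:
epsilon-mu (4): add. Components now {epsilon,mu} {rho} {alpha} {eta} {kappa} {beta}
epsilon-kappa (5): add. Components now {epsilon,kappa,mu} {rho} {alpha} {eta} {beta}
eta-mu (5): add. Components now {epsilon,eta,kappa,mu} {rho} {alpha} {beta}
beta-eta (7): add. Components now {beta,epsilon,eta,kappa,mu} {rho} {alpha}
alpha-rho (15): add. Components now {beta,epsilon,eta,kappa,mu} {alpha,rho}
beta-kappa (15): skip — kappa and beta already connected.
beta-epsilon (23): skip — epsilon and beta already connected.
beta-rho (23): add. Components now {alpha,beta,epsilon,eta,kappa,mu,rho}
Edges rejected before the tree was complete: 2.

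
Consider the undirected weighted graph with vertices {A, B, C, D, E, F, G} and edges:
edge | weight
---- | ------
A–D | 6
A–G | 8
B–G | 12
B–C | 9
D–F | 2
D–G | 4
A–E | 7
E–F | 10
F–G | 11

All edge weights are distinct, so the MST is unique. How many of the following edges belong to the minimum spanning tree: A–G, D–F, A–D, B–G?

3

Kruskal: consider edges lightest-first.
D–F (2): add. Components now {A} {B} {C} {D,F} {E} {G}
D–G (4): add. Components now {A} {B} {C} {D,F,G} {E}
A–D (6): add. Components now {A,D,F,G} {B} {C} {E}
A–E (7): add. Components now {A,D,E,F,G} {B} {C}
A–G (8): skip — A and G already connected.
B–C (9): add. Components now {A,D,E,F,G} {B,C}
E–F (10): skip — E and F already connected.
F–G (11): skip — F and G already connected.
B–G (12): add. Components now {A,B,C,D,E,F,G}
MST edge set: {D–F, D–G, A–D, A–E, B–C, B–G}.
Of the listed edges, {D–F, A–D, B–G} are in the MST → 3.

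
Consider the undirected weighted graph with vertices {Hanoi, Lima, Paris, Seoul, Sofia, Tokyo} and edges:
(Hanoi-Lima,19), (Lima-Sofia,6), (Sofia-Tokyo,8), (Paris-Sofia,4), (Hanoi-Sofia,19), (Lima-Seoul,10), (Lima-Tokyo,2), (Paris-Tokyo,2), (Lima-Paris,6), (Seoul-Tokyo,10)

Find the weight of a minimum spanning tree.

37

Kruskal's algorithm — process edges by increasing weight (ties by edge label):
Lima-Tokyo (2): add — endpoints in different components.
Paris-Tokyo (2): add — endpoints in different components.
Paris-Sofia (4): add — endpoints in different components.
Lima-Paris (6): skip — Lima and Paris already connected.
Lima-Sofia (6): skip — Lima and Sofia already connected.
Sofia-Tokyo (8): skip — Sofia and Tokyo already connected.
Lima-Seoul (10): add — endpoints in different components.
Seoul-Tokyo (10): skip — Seoul and Tokyo already connected.
Hanoi-Lima (19): add — endpoints in different components.
MST edges: Lima-Tokyo, Paris-Tokyo, Paris-Sofia, Lima-Seoul, Hanoi-Lima; total weight 2+2+4+10+19 = 37.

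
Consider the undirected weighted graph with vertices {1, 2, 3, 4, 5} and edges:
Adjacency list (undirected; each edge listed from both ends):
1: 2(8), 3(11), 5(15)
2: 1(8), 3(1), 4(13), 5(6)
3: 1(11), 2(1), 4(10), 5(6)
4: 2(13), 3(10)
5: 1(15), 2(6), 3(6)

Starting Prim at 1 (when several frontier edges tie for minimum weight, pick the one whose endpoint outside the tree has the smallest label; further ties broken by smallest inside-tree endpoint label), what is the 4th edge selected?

3-4

Prim's algorithm from 1:
Step 1: frontier [1 2 8, 1 3 11, 1 5 15] → take 1 2 (8); add 2.
Step 2: frontier [1 3 11, 1 5 15, 2 3 1, 2 5 6, 2 4 13] → take 2 3 (1); add 3.
Step 3: frontier [1 5 15, 2 5 6, 2 4 13, 3 5 6, 3 4 10] → take 2 5 (6); add 5.
Step 4: frontier [2 4 13, 3 4 10] → take 3 4 (10); add 4.
The 4th edge added is 3 4.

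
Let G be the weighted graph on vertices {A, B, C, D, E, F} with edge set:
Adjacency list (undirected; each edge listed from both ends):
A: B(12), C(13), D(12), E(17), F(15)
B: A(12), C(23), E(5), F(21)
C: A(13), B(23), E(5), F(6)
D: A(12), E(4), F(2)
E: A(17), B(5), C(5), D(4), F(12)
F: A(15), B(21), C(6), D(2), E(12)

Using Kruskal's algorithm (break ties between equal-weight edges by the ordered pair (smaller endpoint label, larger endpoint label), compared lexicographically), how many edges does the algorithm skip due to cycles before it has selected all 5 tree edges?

Sort edges by weight, then run Kruskal:
D–F (2): add. Components now {A} {B} {C} {D,F} {E}
D–E (4): add. Components now {A} {B} {C} {D,E,F}
B–E (5): add. Components now {A} {B,D,E,F} {C}
C–E (5): add. Components now {A} {B,C,D,E,F}
C–F (6): skip — C and F already connected.
A–B (12): add. Components now {A,B,C,D,E,F}
Edges rejected before the tree was complete: 1.

1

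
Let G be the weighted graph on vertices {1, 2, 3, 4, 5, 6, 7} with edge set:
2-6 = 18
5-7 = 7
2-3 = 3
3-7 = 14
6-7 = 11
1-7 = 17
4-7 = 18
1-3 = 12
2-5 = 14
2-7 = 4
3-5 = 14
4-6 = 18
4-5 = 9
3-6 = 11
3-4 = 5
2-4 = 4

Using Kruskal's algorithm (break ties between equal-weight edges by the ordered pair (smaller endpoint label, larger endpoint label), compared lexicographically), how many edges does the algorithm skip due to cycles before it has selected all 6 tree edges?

Kruskal: consider edges lightest-first.
2-3 (3): add. Components now {1} {2,3} {4} {5} {6} {7}
2-4 (4): add. Components now {1} {2,3,4} {5} {6} {7}
2-7 (4): add. Components now {1} {2,3,4,7} {5} {6}
3-4 (5): skip — 3 and 4 already connected.
5-7 (7): add. Components now {1} {2,3,4,5,7} {6}
4-5 (9): skip — 4 and 5 already connected.
3-6 (11): add. Components now {1} {2,3,4,5,6,7}
6-7 (11): skip — 6 and 7 already connected.
1-3 (12): add. Components now {1,2,3,4,5,6,7}
Edges rejected before the tree was complete: 3.

3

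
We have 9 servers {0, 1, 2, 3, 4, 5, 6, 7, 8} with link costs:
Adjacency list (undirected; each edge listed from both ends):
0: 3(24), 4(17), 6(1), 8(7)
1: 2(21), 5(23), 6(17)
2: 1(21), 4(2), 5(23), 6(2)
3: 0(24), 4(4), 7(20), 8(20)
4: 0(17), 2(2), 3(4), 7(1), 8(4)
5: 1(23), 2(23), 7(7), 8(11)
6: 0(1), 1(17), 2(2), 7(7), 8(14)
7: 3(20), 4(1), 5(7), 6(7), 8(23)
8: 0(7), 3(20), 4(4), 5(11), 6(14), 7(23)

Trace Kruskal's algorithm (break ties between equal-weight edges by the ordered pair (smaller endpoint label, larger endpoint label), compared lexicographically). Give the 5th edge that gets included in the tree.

Sort edges by weight, then run Kruskal:
0 6 (1): add — endpoints in different components.
4 7 (1): add — endpoints in different components.
2 4 (2): add — endpoints in different components.
2 6 (2): add — endpoints in different components.
3 4 (4): add — endpoints in different components.
4 8 (4): add — endpoints in different components.
0 8 (7): skip — 0 and 8 already connected.
5 7 (7): add — endpoints in different components.
6 7 (7): skip — 6 and 7 already connected.
5 8 (11): skip — 5 and 8 already connected.
6 8 (14): skip — 6 and 8 already connected.
0 4 (17): skip — 0 and 4 already connected.
1 6 (17): add — endpoints in different components.
The 5th edge added is 3 4.

3-4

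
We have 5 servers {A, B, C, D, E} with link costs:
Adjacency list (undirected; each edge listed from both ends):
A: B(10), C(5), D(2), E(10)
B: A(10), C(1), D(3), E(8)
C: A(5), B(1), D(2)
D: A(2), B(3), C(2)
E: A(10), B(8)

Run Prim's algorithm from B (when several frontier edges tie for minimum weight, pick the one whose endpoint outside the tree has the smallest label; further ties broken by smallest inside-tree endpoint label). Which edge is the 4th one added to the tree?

Prim's algorithm from B:
Step 1: frontier [B—C 1, B—D 3, B—E 8, A—B 10] → take B—C (1); add C.
Step 2: frontier [B—D 3, B—E 8, A—B 10, C—D 2, A—C 5] → take C—D (2); add D.
Step 3: frontier [B—E 8, A—B 10, A—C 5, A—D 2] → take A—D (2); add A.
Step 4: frontier [A—E 10, B—E 8] → take B—E (8); add E.
The 4th edge added is B—E.

B-E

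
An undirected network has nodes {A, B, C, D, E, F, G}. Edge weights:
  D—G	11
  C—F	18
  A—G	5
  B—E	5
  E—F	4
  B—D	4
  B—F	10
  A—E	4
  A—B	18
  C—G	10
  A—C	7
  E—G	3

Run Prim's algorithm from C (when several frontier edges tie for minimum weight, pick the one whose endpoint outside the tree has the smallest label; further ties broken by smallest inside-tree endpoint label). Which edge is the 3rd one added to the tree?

Prim's algorithm from C:
Step 1: cheapest edge leaving the tree is A—C (7); add A.
Step 2: cheapest edge leaving the tree is A—E (4); add E.
Step 3: cheapest edge leaving the tree is E—G (3); add G.
Step 4: cheapest edge leaving the tree is E—F (4); add F.
Step 5: cheapest edge leaving the tree is B—E (5); add B.
Step 6: cheapest edge leaving the tree is B—D (4); add D.
The 3rd edge added is E—G.

E-G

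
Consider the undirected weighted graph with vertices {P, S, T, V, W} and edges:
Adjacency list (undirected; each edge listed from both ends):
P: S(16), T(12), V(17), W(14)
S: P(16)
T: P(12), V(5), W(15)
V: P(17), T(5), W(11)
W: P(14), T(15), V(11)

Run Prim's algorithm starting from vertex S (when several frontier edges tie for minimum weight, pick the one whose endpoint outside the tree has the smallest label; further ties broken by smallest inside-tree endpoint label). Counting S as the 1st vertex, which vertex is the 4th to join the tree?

V

Prim's algorithm from S:
Step 1: cheapest edge leaving the tree is P-S (16); add P.
Step 2: cheapest edge leaving the tree is P-T (12); add T.
Step 3: cheapest edge leaving the tree is T-V (5); add V.
Step 4: cheapest edge leaving the tree is V-W (11); add W.
Vertex order: S, P, T, V, W. The 4th vertex is V.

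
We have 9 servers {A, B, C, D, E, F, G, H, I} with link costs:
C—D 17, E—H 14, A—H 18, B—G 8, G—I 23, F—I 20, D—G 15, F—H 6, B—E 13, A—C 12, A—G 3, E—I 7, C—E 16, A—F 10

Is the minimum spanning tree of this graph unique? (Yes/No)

Sort edges by weight, then run Kruskal:
A—G (3): add — endpoints in different components.
F—H (6): add — endpoints in different components.
E—I (7): add — endpoints in different components.
B—G (8): add — endpoints in different components.
A—F (10): add — endpoints in different components.
A—C (12): add — endpoints in different components.
B—E (13): add — endpoints in different components.
E—H (14): skip — E and H already connected.
D—G (15): add — endpoints in different components.
Every non-tree edge has weight strictly greater than the heaviest edge on the tree path between its endpoints, so the MST is unique.

Yes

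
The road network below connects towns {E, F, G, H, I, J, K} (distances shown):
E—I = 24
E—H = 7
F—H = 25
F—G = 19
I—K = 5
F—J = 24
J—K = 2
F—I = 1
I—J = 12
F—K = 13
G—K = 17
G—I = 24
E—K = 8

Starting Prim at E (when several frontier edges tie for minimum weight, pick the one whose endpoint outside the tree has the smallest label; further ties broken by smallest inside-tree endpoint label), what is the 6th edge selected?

Prim's algorithm from E:
Step 1: cheapest edge leaving the tree is E—H (7); add H.
Step 2: cheapest edge leaving the tree is E—K (8); add K.
Step 3: cheapest edge leaving the tree is J—K (2); add J.
Step 4: cheapest edge leaving the tree is I—K (5); add I.
Step 5: cheapest edge leaving the tree is F—I (1); add F.
Step 6: cheapest edge leaving the tree is G—K (17); add G.
The 6th edge added is G—K.

G-K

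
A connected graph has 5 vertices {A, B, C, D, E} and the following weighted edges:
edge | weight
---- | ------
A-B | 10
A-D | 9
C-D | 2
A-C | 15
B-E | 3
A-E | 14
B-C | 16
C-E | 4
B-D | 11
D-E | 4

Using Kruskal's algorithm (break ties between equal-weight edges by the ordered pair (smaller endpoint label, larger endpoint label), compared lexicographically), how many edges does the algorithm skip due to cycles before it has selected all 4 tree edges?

Kruskal: consider edges lightest-first.
C-D (2): add. Components now {A} {B} {C,D} {E}
B-E (3): add. Components now {A} {B,E} {C,D}
C-E (4): add. Components now {A} {B,C,D,E}
D-E (4): skip — D and E already connected.
A-D (9): add. Components now {A,B,C,D,E}
Edges rejected before the tree was complete: 1.

1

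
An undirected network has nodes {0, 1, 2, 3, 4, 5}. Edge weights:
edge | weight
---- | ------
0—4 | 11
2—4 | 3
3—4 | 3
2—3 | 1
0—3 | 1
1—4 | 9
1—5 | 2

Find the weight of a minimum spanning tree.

16

Prim's algorithm from 4:
Step 1: cheapest edge leaving the tree is 2—4 (3); add 2.
Step 2: cheapest edge leaving the tree is 2—3 (1); add 3.
Step 3: cheapest edge leaving the tree is 0—3 (1); add 0.
Step 4: cheapest edge leaving the tree is 1—4 (9); add 1.
Step 5: cheapest edge leaving the tree is 1—5 (2); add 5.
MST edges: 2—4, 2—3, 0—3, 1—4, 1—5; total weight 3+1+1+9+2 = 16.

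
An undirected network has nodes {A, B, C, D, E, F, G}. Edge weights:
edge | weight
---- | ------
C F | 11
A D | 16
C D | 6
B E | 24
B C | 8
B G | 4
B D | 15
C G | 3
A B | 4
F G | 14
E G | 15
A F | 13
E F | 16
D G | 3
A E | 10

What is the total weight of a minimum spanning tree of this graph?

Sort edges by weight, then run Kruskal:
C G (3): add — endpoints in different components.
D G (3): add — endpoints in different components.
A B (4): add — endpoints in different components.
B G (4): add — endpoints in different components.
C D (6): skip — C and D already connected.
B C (8): skip — B and C already connected.
A E (10): add — endpoints in different components.
C F (11): add — endpoints in different components.
MST edges: C G, D G, A B, B G, A E, C F; total weight 3+3+4+4+10+11 = 35.

35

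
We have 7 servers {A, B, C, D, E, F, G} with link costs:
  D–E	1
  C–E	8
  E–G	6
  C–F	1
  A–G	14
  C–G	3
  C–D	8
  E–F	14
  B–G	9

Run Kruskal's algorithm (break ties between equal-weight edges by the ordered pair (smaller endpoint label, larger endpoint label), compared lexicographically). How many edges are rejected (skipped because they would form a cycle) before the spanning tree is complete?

Kruskal's algorithm — process edges by increasing weight (ties by edge label):
C–F (1): add — endpoints in different components.
D–E (1): add — endpoints in different components.
C–G (3): add — endpoints in different components.
E–G (6): add — endpoints in different components.
C–D (8): skip — C and D already connected.
C–E (8): skip — C and E already connected.
B–G (9): add — endpoints in different components.
A–G (14): add — endpoints in different components.
Edges rejected before the tree was complete: 2.

2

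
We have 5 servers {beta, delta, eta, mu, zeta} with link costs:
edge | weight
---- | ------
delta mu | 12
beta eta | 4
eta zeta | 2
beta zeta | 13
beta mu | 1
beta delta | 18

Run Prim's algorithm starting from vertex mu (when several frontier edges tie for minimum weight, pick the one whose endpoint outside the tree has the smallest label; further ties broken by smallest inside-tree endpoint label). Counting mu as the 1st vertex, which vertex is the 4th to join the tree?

zeta

Grow the tree from mu using Prim:
Step 1: cheapest edge leaving the tree is beta mu (1); add beta.
Step 2: cheapest edge leaving the tree is beta eta (4); add eta.
Step 3: cheapest edge leaving the tree is eta zeta (2); add zeta.
Step 4: cheapest edge leaving the tree is delta mu (12); add delta.
Vertex order: mu, beta, eta, zeta, delta. The 4th vertex is zeta.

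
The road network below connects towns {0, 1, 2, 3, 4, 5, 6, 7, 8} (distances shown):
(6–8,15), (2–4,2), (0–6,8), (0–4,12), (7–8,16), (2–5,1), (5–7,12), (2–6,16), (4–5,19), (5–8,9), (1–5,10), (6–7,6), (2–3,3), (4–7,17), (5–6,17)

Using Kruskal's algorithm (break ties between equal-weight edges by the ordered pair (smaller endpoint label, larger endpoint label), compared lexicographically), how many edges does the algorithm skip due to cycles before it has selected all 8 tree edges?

0

Kruskal's algorithm — process edges by increasing weight (ties by edge label):
2–5 (1): add — endpoints in different components.
2–4 (2): add — endpoints in different components.
2–3 (3): add — endpoints in different components.
6–7 (6): add — endpoints in different components.
0–6 (8): add — endpoints in different components.
5–8 (9): add — endpoints in different components.
1–5 (10): add — endpoints in different components.
0–4 (12): add — endpoints in different components.
Edges rejected before the tree was complete: 0.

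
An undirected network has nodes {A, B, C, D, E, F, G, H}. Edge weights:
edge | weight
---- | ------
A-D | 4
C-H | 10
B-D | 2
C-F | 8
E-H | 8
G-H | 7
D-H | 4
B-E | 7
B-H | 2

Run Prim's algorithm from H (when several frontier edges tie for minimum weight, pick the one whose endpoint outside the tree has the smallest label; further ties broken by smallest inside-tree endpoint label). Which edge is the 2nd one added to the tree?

B-D

Grow the tree from H using Prim:
Step 1: frontier [B-H 2, D-H 4, G-H 7, E-H 8, C-H 10] → take B-H (2); add B.
Step 2: frontier [B-D 2, B-E 7, D-H 4, G-H 7, E-H 8, C-H 10] → take B-D (2); add D.
Step 3: frontier [B-E 7, A-D 4, G-H 7, E-H 8, C-H 10] → take A-D (4); add A.
Step 4: frontier [B-E 7, G-H 7, E-H 8, C-H 10] → take B-E (7); add E.
Step 5: frontier [G-H 7, C-H 10] → take G-H (7); add G.
Step 6: frontier [C-H 10] → take C-H (10); add C.
Step 7: frontier [C-F 8] → take C-F (8); add F.
The 2nd edge added is B-D.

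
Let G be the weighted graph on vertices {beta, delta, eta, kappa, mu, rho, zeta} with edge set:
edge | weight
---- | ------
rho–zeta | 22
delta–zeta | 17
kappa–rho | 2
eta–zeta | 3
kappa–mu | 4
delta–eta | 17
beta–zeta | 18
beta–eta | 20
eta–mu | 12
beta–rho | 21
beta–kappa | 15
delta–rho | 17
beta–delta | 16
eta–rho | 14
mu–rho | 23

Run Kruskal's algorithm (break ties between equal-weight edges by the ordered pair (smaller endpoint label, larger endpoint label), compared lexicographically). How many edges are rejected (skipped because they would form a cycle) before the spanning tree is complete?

Sort edges by weight, then run Kruskal:
kappa–rho (2): add. Components now {eta} {beta} {mu} {zeta} {delta} {kappa,rho}
eta–zeta (3): add. Components now {eta,zeta} {beta} {mu} {delta} {kappa,rho}
kappa–mu (4): add. Components now {eta,zeta} {beta} {kappa,mu,rho} {delta}
eta–mu (12): add. Components now {eta,kappa,mu,rho,zeta} {beta} {delta}
eta–rho (14): skip — eta and rho already connected.
beta–kappa (15): add. Components now {beta,eta,kappa,mu,rho,zeta} {delta}
beta–delta (16): add. Components now {beta,delta,eta,kappa,mu,rho,zeta}
Edges rejected before the tree was complete: 1.

1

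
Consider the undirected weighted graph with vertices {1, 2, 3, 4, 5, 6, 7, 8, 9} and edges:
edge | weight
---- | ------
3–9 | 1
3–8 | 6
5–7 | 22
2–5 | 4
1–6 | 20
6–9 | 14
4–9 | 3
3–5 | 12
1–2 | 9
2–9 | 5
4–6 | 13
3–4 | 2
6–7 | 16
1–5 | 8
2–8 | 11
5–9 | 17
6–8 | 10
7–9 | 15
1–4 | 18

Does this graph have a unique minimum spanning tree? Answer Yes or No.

Kruskal: consider edges lightest-first.
3–9 (1): add — endpoints in different components.
3–4 (2): add — endpoints in different components.
4–9 (3): skip — 4 and 9 already connected.
2–5 (4): add — endpoints in different components.
2–9 (5): add — endpoints in different components.
3–8 (6): add — endpoints in different components.
1–5 (8): add — endpoints in different components.
1–2 (9): skip — 1 and 2 already connected.
6–8 (10): add — endpoints in different components.
2–8 (11): skip — 2 and 8 already connected.
3–5 (12): skip — 3 and 5 already connected.
4–6 (13): skip — 4 and 6 already connected.
6–9 (14): skip — 6 and 9 already connected.
7–9 (15): add — endpoints in different components.
Every non-tree edge has weight strictly greater than the heaviest edge on the tree path between its endpoints, so the MST is unique.

Yes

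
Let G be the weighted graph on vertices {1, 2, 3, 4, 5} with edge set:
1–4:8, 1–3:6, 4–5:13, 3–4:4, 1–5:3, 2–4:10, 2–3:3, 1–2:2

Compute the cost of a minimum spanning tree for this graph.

Kruskal's algorithm — process edges by increasing weight (ties by edge label):
1–2 (2): add — endpoints in different components.
1–5 (3): add — endpoints in different components.
2–3 (3): add — endpoints in different components.
3–4 (4): add — endpoints in different components.
MST edges: 1–2, 1–5, 2–3, 3–4; total weight 2+3+3+4 = 12.

12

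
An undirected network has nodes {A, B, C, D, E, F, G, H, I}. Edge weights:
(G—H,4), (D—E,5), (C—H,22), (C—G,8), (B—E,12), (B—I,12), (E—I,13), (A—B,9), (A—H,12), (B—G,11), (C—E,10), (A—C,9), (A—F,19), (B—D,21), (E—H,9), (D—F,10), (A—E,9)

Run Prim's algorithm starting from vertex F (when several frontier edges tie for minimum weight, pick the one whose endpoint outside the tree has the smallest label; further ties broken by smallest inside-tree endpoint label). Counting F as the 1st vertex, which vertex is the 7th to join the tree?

Grow the tree from F using Prim:
Step 1: cheapest edge leaving the tree is D—F (10); add D.
Step 2: cheapest edge leaving the tree is D—E (5); add E.
Step 3: cheapest edge leaving the tree is A—E (9); add A.
Step 4: cheapest edge leaving the tree is A—B (9); add B.
Step 5: cheapest edge leaving the tree is A—C (9); add C.
Step 6: cheapest edge leaving the tree is C—G (8); add G.
Step 7: cheapest edge leaving the tree is G—H (4); add H.
Step 8: cheapest edge leaving the tree is B—I (12); add I.
Vertex order: F, D, E, A, B, C, G, H, I. The 7th vertex is G.

G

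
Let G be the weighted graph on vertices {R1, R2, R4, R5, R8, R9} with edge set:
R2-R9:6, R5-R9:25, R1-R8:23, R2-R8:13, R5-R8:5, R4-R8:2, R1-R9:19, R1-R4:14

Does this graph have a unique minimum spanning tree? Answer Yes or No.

Kruskal: consider edges lightest-first.
R4-R8 (2): add. Components now {R4,R8} {R5} {R9} {R2} {R1}
R5-R8 (5): add. Components now {R4,R5,R8} {R9} {R2} {R1}
R2-R9 (6): add. Components now {R4,R5,R8} {R2,R9} {R1}
R2-R8 (13): add. Components now {R2,R4,R5,R8,R9} {R1}
R1-R4 (14): add. Components now {R1,R2,R4,R5,R8,R9}
Every non-tree edge has weight strictly greater than the heaviest edge on the tree path between its endpoints, so the MST is unique.

Yes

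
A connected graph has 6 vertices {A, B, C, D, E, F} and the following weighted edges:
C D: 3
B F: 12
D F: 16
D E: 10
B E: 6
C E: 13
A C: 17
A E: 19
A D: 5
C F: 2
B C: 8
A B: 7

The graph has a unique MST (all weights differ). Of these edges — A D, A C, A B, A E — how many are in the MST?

Sort edges by weight, then run Kruskal:
C F (2): add — endpoints in different components.
C D (3): add — endpoints in different components.
A D (5): add — endpoints in different components.
B E (6): add — endpoints in different components.
A B (7): add — endpoints in different components.
MST edge set: {C F, C D, A D, B E, A B}.
Of the listed edges, {A D, A B} are in the MST → 2.

2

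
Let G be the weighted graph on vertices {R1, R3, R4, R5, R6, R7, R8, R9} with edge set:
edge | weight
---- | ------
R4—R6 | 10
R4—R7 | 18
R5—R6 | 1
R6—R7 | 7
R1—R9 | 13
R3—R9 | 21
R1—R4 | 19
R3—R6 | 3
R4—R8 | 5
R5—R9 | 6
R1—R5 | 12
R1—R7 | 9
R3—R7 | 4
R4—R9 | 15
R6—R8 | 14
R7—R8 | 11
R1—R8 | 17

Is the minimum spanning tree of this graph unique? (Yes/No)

Kruskal's algorithm — process edges by increasing weight (ties by edge label):
R5—R6 (1): add — endpoints in different components.
R3—R6 (3): add — endpoints in different components.
R3—R7 (4): add — endpoints in different components.
R4—R8 (5): add — endpoints in different components.
R5—R9 (6): add — endpoints in different components.
R6—R7 (7): skip — R6 and R7 already connected.
R1—R7 (9): add — endpoints in different components.
R4—R6 (10): add — endpoints in different components.
Every non-tree edge has weight strictly greater than the heaviest edge on the tree path between its endpoints, so the MST is unique.

Yes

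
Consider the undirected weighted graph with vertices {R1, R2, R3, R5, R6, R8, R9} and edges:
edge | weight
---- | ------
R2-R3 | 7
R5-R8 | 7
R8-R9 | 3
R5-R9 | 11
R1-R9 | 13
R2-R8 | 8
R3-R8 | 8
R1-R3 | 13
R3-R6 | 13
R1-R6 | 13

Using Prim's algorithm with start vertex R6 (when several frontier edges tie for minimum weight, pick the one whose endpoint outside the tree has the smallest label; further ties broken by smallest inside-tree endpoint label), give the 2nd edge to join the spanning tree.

Grow the tree from R6 using Prim:
Step 1: frontier [R1-R6 13, R3-R6 13] → take R1-R6 (13); add R1.
Step 2: frontier [R1-R3 13, R1-R9 13, R3-R6 13] → take R1-R3 (13); add R3.
Step 3: frontier [R1-R9 13, R2-R3 7, R3-R8 8] → take R2-R3 (7); add R2.
Step 4: frontier [R1-R9 13, R2-R8 8, R3-R8 8] → take R2-R8 (8); add R8.
Step 5: frontier [R1-R9 13, R8-R9 3, R5-R8 7] → take R8-R9 (3); add R9.
Step 6: frontier [R5-R8 7, R5-R9 11] → take R5-R8 (7); add R5.
The 2nd edge added is R1-R3.

R1-R3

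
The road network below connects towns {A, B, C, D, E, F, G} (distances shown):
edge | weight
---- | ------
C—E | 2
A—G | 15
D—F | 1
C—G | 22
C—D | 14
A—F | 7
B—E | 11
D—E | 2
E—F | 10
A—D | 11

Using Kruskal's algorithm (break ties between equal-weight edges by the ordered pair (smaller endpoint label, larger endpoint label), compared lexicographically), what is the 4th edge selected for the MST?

A-F

Sort edges by weight, then run Kruskal:
D—F (1): add — endpoints in different components.
C—E (2): add — endpoints in different components.
D—E (2): add — endpoints in different components.
A—F (7): add — endpoints in different components.
E—F (10): skip — E and F already connected.
A—D (11): skip — A and D already connected.
B—E (11): add — endpoints in different components.
C—D (14): skip — C and D already connected.
A—G (15): add — endpoints in different components.
The 4th edge added is A—F.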